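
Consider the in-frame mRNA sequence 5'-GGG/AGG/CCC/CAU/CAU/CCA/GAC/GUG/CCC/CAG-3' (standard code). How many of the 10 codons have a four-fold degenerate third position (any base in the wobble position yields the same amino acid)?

5

Codon 1 GGG (Gly): third position 4-fold.
Codon 2 AGG (Arg): third position 2-fold.
Codon 3 CCC (Pro): third position 4-fold.
Codon 4 CAU (His): third position 2-fold.
Codon 5 CAU (His): third position 2-fold.
Codon 6 CCA (Pro): third position 4-fold.
Codon 7 GAC (Asp): third position 2-fold.
Codon 8 GUG (Val): third position 4-fold.
Codon 9 CCC (Pro): third position 4-fold.
Codon 10 CAG (Gln): third position 2-fold.
Four-fold degenerate third positions: 5.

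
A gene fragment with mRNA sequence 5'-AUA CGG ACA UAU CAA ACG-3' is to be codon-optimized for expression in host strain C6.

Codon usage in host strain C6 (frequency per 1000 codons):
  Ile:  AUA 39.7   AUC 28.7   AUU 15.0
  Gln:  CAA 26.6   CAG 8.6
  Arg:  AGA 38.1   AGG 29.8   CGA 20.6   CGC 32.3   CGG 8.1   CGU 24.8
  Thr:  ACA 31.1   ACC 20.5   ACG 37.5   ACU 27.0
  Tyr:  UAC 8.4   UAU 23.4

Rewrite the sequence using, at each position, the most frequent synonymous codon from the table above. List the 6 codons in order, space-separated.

AUA AGA ACG UAU CAA ACG

Codon 1 (Ile): best is AUA at 39.7.
Codon 2 (Arg): best is AGA at 38.1.
Codon 3 (Thr): best is ACG at 37.5.
Codon 4 (Tyr): best is UAU at 23.4.
Codon 5 (Gln): best is CAA at 26.6.
Codon 6 (Thr): best is ACG at 37.5.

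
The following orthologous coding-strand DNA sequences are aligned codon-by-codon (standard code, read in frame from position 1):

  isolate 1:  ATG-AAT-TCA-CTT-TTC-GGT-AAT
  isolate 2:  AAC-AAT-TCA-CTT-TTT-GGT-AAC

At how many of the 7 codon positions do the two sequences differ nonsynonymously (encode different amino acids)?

Codon 1: ATG Met / AAC Asn — nonsynonymous.
Codon 2: AAT Asn / AAT Asn — identical.
Codon 3: TCA Ser / TCA Ser — identical.
Codon 4: CTT Leu / CTT Leu — identical.
Codon 5: TTC Phe / TTT Phe — synonymous.
Codon 6: GGT Gly / GGT Gly — identical.
Codon 7: AAT Asn / AAC Asn — synonymous.
Nonsynonymous differences: 1.

1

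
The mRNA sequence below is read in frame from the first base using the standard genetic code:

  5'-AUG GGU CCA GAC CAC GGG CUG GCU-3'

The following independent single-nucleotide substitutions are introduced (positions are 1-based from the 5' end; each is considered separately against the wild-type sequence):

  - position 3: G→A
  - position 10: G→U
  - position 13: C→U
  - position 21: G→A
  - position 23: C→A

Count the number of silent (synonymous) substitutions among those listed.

Codon 1: AUG (Met) → AUA (Ile) — missense.
Codon 4: GAC (Asp) → UAC (Tyr) — missense.
Codon 5: CAC (His) → UAC (Tyr) — missense.
Codon 7: CUG (Leu) → CUA (Leu) — synonymous.
Codon 8: GCU (Ala) → GAU (Asp) — missense.
Synonymous: 1 of 5.

1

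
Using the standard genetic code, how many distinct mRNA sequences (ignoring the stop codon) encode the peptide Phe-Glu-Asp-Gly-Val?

Phe: 2 codons.
Glu: 2 codons.
Asp: 2 codons.
Gly: 4 codons.
Val: 4 codons.
2 × 2 × 2 × 4 × 4 = 128.

128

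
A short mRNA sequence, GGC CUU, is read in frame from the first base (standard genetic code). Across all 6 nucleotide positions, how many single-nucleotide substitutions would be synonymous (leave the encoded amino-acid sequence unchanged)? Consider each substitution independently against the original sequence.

Codon 1 (GGC, Gly): 3 synonymous substitutions.
Codon 2 (CUU, Leu): 3 synonymous substitutions.
Total: 3 + 3 = 6.

6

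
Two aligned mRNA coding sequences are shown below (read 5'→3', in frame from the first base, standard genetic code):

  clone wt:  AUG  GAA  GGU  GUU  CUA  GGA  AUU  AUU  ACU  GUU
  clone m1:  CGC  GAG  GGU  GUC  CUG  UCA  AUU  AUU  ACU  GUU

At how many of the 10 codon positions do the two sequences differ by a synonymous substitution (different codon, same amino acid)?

Codon 1: AUG Met / CGC Arg — nonsynonymous.
Codon 2: GAA Glu / GAG Glu — synonymous.
Codon 3: GGU Gly / GGU Gly — identical.
Codon 4: GUU Val / GUC Val — synonymous.
Codon 5: CUA Leu / CUG Leu — synonymous.
Codon 6: GGA Gly / UCA Ser — nonsynonymous.
Codon 7: AUU Ile / AUU Ile — identical.
Codon 8: AUU Ile / AUU Ile — identical.
Codon 9: ACU Thr / ACU Thr — identical.
Codon 10: GUU Val / GUU Val — identical.
Synonymous differences: 3.

3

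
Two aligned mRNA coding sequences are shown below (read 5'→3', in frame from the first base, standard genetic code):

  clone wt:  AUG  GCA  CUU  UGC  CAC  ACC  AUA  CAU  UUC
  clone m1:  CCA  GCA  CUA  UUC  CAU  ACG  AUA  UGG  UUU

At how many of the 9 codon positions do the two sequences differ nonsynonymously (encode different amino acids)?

3

Codon 1: AUG Met / CCA Pro — nonsynonymous.
Codon 2: GCA Ala / GCA Ala — identical.
Codon 3: CUU Leu / CUA Leu — synonymous.
Codon 4: UGC Cys / UUC Phe — nonsynonymous.
Codon 5: CAC His / CAU His — synonymous.
Codon 6: ACC Thr / ACG Thr — synonymous.
Codon 7: AUA Ile / AUA Ile — identical.
Codon 8: CAU His / UGG Trp — nonsynonymous.
Codon 9: UUC Phe / UUU Phe — synonymous.
Nonsynonymous differences: 3.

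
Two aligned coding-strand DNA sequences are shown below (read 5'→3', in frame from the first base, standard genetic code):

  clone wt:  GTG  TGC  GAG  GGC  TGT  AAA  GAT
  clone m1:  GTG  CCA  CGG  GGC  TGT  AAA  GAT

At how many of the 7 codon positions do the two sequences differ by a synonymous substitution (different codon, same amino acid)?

0

Codon 1: GTG Val / GTG Val — identical.
Codon 2: TGC Cys / CCA Pro — nonsynonymous.
Codon 3: GAG Glu / CGG Arg — nonsynonymous.
Codon 4: GGC Gly / GGC Gly — identical.
Codon 5: TGT Cys / TGT Cys — identical.
Codon 6: AAA Lys / AAA Lys — identical.
Codon 7: GAT Asp / GAT Asp — identical.
Synonymous differences: 0.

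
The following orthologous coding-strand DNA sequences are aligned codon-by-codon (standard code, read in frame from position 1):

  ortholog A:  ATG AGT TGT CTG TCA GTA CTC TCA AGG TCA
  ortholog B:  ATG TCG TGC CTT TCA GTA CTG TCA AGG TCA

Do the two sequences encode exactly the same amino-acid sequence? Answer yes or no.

Codon 1: ATG Met / ATG Met — identical.
Codon 2: AGT Ser / TCG Ser — synonymous.
Codon 3: TGT Cys / TGC Cys — synonymous.
Codon 4: CTG Leu / CTT Leu — synonymous.
Codon 5: TCA Ser / TCA Ser — identical.
Codon 6: GTA Val / GTA Val — identical.
Codon 7: CTC Leu / CTG Leu — synonymous.
Codon 8: TCA Ser / TCA Ser — identical.
Codon 9: AGG Arg / AGG Arg — identical.
Codon 10: TCA Ser / TCA Ser — identical.
Nonsynonymous differences: 0 → same protein.

yes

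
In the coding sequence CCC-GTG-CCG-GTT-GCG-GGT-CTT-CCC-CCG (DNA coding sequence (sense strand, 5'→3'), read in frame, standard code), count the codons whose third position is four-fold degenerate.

Codon 1 CCC (Pro): third position 4-fold.
Codon 2 GTG (Val): third position 4-fold.
Codon 3 CCG (Pro): third position 4-fold.
Codon 4 GTT (Val): third position 4-fold.
Codon 5 GCG (Ala): third position 4-fold.
Codon 6 GGT (Gly): third position 4-fold.
Codon 7 CTT (Leu): third position 4-fold.
Codon 8 CCC (Pro): third position 4-fold.
Codon 9 CCG (Pro): third position 4-fold.
Four-fold degenerate third positions: 9.

9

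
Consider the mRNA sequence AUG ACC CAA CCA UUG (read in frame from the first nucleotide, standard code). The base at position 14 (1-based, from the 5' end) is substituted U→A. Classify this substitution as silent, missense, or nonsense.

nonsense

Position 14 falls in codon 5: UUG → Leu.
After the substitution the codon is UAG → Stop.
The new codon is a stop codon, so this is a nonsense mutation.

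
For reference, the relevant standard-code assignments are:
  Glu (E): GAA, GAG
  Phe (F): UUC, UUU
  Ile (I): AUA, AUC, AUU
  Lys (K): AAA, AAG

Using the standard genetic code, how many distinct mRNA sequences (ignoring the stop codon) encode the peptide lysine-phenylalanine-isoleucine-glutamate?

24

Lys: 2 codons.
Phe: 2 codons.
Ile: 3 codons.
Glu: 2 codons.
2 × 2 × 3 × 2 = 24.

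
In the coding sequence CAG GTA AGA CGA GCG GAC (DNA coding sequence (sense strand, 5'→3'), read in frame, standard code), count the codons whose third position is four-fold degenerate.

Codon 1 CAG (Gln): third position 2-fold.
Codon 2 GTA (Val): third position 4-fold.
Codon 3 AGA (Arg): third position 2-fold.
Codon 4 CGA (Arg): third position 4-fold.
Codon 5 GCG (Ala): third position 4-fold.
Codon 6 GAC (Asp): third position 2-fold.
Four-fold degenerate third positions: 3.

3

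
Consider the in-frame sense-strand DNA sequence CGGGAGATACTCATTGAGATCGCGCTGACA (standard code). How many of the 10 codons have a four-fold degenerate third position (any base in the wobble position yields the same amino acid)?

Codon 1 CGG (Arg): third position 4-fold.
Codon 2 GAG (Glu): third position 2-fold.
Codon 3 ATA (Ile): third position 3-fold.
Codon 4 CTC (Leu): third position 4-fold.
Codon 5 ATT (Ile): third position 3-fold.
Codon 6 GAG (Glu): third position 2-fold.
Codon 7 ATC (Ile): third position 3-fold.
Codon 8 GCG (Ala): third position 4-fold.
Codon 9 CTG (Leu): third position 4-fold.
Codon 10 ACA (Thr): third position 4-fold.
Four-fold degenerate third positions: 5.

5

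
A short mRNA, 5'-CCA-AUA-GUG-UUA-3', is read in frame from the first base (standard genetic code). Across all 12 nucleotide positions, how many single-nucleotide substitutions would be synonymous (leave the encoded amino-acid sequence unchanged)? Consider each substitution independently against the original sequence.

10

Codon 1 (CCA, Pro): 3 synonymous substitutions.
Codon 2 (AUA, Ile): 2 synonymous substitutions.
Codon 3 (GUG, Val): 3 synonymous substitutions.
Codon 4 (UUA, Leu): 2 synonymous substitutions.
Total: 3 + 2 + 3 + 2 = 10.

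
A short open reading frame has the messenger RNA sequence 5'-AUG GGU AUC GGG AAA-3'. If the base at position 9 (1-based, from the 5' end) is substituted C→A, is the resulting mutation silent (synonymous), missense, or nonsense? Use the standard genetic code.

silent

Position 9 falls in codon 3: AUC → Ile.
After the substitution the codon is AUA → Ile.
Both encode Ile, so the change is synonymous.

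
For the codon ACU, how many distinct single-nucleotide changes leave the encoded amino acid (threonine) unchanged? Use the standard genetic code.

3

Position 1: none → 0 synonymous.
Position 2: none → 0 synonymous.
Position 3: ACC, ACA, ACG → 3 synonymous.
Total: 0 + 0 + 3 = 3.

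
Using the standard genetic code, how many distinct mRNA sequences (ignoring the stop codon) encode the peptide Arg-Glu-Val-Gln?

96

Arg: 6 codons.
Glu: 2 codons.
Val: 4 codons.
Gln: 2 codons.
6 × 2 × 4 × 2 = 96.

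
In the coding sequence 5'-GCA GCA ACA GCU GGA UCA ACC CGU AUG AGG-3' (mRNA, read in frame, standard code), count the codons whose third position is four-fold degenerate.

Codon 1 GCA (Ala): third position 4-fold.
Codon 2 GCA (Ala): third position 4-fold.
Codon 3 ACA (Thr): third position 4-fold.
Codon 4 GCU (Ala): third position 4-fold.
Codon 5 GGA (Gly): third position 4-fold.
Codon 6 UCA (Ser): third position 4-fold.
Codon 7 ACC (Thr): third position 4-fold.
Codon 8 CGU (Arg): third position 4-fold.
Codon 9 AUG (Met): third position 1-fold.
Codon 10 AGG (Arg): third position 2-fold.
Four-fold degenerate third positions: 8.

8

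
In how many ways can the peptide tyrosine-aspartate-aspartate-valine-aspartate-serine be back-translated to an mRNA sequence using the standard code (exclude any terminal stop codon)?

384

Tyr: 2 codons.
Asp: 2 codons.
Asp: 2 codons.
Val: 4 codons.
Asp: 2 codons.
Ser: 6 codons.
2 × 2 × 2 × 4 × 2 × 6 = 384.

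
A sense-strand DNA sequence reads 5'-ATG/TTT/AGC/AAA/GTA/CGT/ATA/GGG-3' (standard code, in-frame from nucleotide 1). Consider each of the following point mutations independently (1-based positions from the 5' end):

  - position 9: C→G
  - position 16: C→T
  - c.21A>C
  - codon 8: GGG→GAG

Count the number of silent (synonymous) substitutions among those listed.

Codon 3: AGC (Ser) → AGG (Arg) — missense.
Codon 6: CGT (Arg) → TGT (Cys) — missense.
Codon 7: ATA (Ile) → ATC (Ile) — synonymous.
Codon 8: GGG (Gly) → GAG (Glu) — missense.
Synonymous: 1 of 4.

1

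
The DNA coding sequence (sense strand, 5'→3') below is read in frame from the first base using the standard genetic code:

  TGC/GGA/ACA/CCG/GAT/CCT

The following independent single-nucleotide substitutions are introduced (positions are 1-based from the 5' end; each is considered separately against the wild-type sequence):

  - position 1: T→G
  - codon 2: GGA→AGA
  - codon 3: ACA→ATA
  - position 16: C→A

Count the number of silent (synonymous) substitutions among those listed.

Codon 1: TGC (Cys) → GGC (Gly) — missense.
Codon 2: GGA (Gly) → AGA (Arg) — missense.
Codon 3: ACA (Thr) → ATA (Ile) — missense.
Codon 6: CCT (Pro) → ACT (Thr) — missense.
Synonymous: 0 of 4.

0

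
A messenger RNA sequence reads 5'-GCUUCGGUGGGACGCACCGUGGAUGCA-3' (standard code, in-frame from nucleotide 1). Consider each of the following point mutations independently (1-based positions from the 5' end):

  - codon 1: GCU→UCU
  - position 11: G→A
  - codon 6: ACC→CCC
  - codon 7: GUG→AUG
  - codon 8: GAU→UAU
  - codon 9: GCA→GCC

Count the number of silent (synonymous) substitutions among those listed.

Codon 1: GCU (Ala) → UCU (Ser) — missense.
Codon 4: GGA (Gly) → GAA (Glu) — missense.
Codon 6: ACC (Thr) → CCC (Pro) — missense.
Codon 7: GUG (Val) → AUG (Met) — missense.
Codon 8: GAU (Asp) → UAU (Tyr) — missense.
Codon 9: GCA (Ala) → GCC (Ala) — synonymous.
Synonymous: 1 of 6.

1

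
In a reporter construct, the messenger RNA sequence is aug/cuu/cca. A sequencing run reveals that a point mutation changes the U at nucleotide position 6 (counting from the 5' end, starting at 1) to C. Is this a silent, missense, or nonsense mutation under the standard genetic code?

Position 6 falls in codon 2: CUU → Leu.
After the substitution the codon is CUC → Leu.
Both encode Leu, so the change is synonymous.

silent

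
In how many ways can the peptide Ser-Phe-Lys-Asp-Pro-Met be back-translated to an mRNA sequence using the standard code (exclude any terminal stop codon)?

Ser: 6 codons.
Phe: 2 codons.
Lys: 2 codons.
Asp: 2 codons.
Pro: 4 codons.
Met: 1 codon.
6 × 2 × 2 × 2 × 4 × 1 = 192.

192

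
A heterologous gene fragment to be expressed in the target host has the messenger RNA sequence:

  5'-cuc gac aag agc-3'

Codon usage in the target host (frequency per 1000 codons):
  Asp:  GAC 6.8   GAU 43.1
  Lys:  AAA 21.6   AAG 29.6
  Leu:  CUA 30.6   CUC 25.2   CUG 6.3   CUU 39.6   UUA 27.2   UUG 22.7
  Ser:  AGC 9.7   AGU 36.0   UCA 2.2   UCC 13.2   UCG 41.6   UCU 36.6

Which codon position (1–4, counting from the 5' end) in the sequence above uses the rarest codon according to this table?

2

Codon 1 CUC (Leu): 25.2 per 1000.
Codon 2 GAC (Asp): 6.8 per 1000.
Codon 3 AAG (Lys): 29.6 per 1000.
Codon 4 AGC (Ser): 9.7 per 1000.
Lowest frequency is 6.8 at codon 2.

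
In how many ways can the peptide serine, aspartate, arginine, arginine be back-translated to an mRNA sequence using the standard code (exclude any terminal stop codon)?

432

Ser: 6 codons.
Asp: 2 codons.
Arg: 6 codons.
Arg: 6 codons.
6 × 2 × 6 × 6 = 432.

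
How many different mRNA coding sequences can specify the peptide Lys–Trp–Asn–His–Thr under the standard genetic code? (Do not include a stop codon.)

32

Lys: 2 codons.
Trp: 1 codon.
Asn: 2 codons.
His: 2 codons.
Thr: 4 codons.
2 × 1 × 2 × 2 × 4 = 32.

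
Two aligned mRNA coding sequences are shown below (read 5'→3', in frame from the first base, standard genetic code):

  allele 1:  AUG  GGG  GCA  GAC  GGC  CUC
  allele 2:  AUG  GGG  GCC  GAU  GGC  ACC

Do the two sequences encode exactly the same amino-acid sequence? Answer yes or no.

no

Codon 1: AUG Met / AUG Met — identical.
Codon 2: GGG Gly / GGG Gly — identical.
Codon 3: GCA Ala / GCC Ala — synonymous.
Codon 4: GAC Asp / GAU Asp — synonymous.
Codon 5: GGC Gly / GGC Gly — identical.
Codon 6: CUC Leu / ACC Thr — nonsynonymous.
Nonsynonymous differences: 1 → different protein.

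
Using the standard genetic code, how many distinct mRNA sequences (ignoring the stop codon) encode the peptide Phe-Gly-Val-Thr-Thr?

Phe: 2 codons.
Gly: 4 codons.
Val: 4 codons.
Thr: 4 codons.
Thr: 4 codons.
2 × 4 × 4 × 4 × 4 = 512.

512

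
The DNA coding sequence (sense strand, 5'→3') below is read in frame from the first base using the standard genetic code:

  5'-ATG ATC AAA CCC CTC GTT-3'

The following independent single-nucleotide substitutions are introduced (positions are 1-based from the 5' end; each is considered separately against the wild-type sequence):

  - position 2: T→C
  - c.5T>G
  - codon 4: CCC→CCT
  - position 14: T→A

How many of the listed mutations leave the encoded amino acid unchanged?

Codon 1: ATG (Met) → ACG (Thr) — missense.
Codon 2: ATC (Ile) → AGC (Ser) — missense.
Codon 4: CCC (Pro) → CCT (Pro) — synonymous.
Codon 5: CTC (Leu) → CAC (His) — missense.
Synonymous: 1 of 4.

1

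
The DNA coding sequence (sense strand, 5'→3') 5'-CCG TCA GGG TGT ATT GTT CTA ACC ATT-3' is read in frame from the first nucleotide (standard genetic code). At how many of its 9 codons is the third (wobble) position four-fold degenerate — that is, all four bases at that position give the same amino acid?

6

Codon 1 CCG (Pro): third position 4-fold.
Codon 2 TCA (Ser): third position 4-fold.
Codon 3 GGG (Gly): third position 4-fold.
Codon 4 TGT (Cys): third position 2-fold.
Codon 5 ATT (Ile): third position 3-fold.
Codon 6 GTT (Val): third position 4-fold.
Codon 7 CTA (Leu): third position 4-fold.
Codon 8 ACC (Thr): third position 4-fold.
Codon 9 ATT (Ile): third position 3-fold.
Four-fold degenerate third positions: 6.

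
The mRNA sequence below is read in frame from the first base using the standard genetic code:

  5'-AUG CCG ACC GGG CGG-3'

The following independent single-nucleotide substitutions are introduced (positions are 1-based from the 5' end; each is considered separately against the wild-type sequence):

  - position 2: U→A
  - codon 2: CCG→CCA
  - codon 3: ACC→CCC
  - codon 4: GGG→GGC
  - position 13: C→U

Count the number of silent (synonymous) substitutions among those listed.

2

Codon 1: AUG (Met) → AAG (Lys) — missense.
Codon 2: CCG (Pro) → CCA (Pro) — synonymous.
Codon 3: ACC (Thr) → CCC (Pro) — missense.
Codon 4: GGG (Gly) → GGC (Gly) — synonymous.
Codon 5: CGG (Arg) → UGG (Trp) — missense.
Synonymous: 2 of 5.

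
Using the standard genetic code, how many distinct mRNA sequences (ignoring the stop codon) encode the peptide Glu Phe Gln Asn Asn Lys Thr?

Glu: 2 codons.
Phe: 2 codons.
Gln: 2 codons.
Asn: 2 codons.
Asn: 2 codons.
Lys: 2 codons.
Thr: 4 codons.
2 × 2 × 2 × 2 × 2 × 2 × 4 = 256.

256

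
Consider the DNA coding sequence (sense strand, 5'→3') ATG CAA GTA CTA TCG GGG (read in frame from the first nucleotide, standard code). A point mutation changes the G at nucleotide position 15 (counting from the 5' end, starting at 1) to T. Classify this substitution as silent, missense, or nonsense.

Position 15 falls in codon 5: TCG → Ser.
After the substitution the codon is TCT → Ser.
Both encode Ser, so the change is synonymous.

silent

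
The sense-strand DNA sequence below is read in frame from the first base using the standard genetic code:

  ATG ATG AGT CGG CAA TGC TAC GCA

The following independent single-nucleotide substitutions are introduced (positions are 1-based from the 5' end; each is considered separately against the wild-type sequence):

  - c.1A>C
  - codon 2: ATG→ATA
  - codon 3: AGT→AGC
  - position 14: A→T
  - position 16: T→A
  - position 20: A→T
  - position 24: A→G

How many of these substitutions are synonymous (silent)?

2

Codon 1: ATG (Met) → CTG (Leu) — missense.
Codon 2: ATG (Met) → ATA (Ile) — missense.
Codon 3: AGT (Ser) → AGC (Ser) — synonymous.
Codon 5: CAA (Gln) → CTA (Leu) — missense.
Codon 6: TGC (Cys) → AGC (Ser) — missense.
Codon 7: TAC (Tyr) → TTC (Phe) — missense.
Codon 8: GCA (Ala) → GCG (Ala) — synonymous.
Synonymous: 2 of 7.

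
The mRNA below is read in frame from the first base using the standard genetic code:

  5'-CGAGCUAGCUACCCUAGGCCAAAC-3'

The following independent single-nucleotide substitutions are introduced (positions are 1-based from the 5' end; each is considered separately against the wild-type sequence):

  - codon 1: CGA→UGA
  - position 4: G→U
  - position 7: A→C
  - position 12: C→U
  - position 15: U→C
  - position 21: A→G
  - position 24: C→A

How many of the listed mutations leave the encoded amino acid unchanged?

Codon 1: CGA (Arg) → UGA (Stop) — nonsense.
Codon 2: GCU (Ala) → UCU (Ser) — missense.
Codon 3: AGC (Ser) → CGC (Arg) — missense.
Codon 4: UAC (Tyr) → UAU (Tyr) — synonymous.
Codon 5: CCU (Pro) → CCC (Pro) — synonymous.
Codon 7: CCA (Pro) → CCG (Pro) — synonymous.
Codon 8: AAC (Asn) → AAA (Lys) — missense.
Synonymous: 3 of 7.

3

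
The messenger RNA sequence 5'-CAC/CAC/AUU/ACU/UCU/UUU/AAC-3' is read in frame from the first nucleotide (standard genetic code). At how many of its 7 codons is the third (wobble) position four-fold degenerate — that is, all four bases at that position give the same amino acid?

Codon 1 CAC (His): third position 2-fold.
Codon 2 CAC (His): third position 2-fold.
Codon 3 AUU (Ile): third position 3-fold.
Codon 4 ACU (Thr): third position 4-fold.
Codon 5 UCU (Ser): third position 4-fold.
Codon 6 UUU (Phe): third position 2-fold.
Codon 7 AAC (Asn): third position 2-fold.
Four-fold degenerate third positions: 2.

2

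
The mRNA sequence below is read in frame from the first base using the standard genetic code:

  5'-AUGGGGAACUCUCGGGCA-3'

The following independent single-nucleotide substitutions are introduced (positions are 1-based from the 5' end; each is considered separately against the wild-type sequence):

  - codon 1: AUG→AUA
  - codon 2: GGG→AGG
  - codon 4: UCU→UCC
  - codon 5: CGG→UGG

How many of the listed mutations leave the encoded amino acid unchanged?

Codon 1: AUG (Met) → AUA (Ile) — missense.
Codon 2: GGG (Gly) → AGG (Arg) — missense.
Codon 4: UCU (Ser) → UCC (Ser) — synonymous.
Codon 5: CGG (Arg) → UGG (Trp) — missense.
Synonymous: 1 of 4.

1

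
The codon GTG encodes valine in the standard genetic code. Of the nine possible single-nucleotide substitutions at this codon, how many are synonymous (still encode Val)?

3

Position 1: none → 0 synonymous.
Position 2: none → 0 synonymous.
Position 3: GTT, GTC, GTA → 3 synonymous.
Total: 0 + 0 + 3 = 3.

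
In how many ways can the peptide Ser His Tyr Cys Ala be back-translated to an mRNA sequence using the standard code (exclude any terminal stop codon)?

192

Ser: 6 codons.
His: 2 codons.
Tyr: 2 codons.
Cys: 2 codons.
Ala: 4 codons.
6 × 2 × 2 × 2 × 4 = 192.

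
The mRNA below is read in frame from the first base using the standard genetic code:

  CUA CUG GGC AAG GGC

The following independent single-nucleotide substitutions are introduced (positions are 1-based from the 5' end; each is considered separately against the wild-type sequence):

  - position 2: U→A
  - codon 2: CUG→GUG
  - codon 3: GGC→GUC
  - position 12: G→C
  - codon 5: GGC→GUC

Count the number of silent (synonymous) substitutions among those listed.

0

Codon 1: CUA (Leu) → CAA (Gln) — missense.
Codon 2: CUG (Leu) → GUG (Val) — missense.
Codon 3: GGC (Gly) → GUC (Val) — missense.
Codon 4: AAG (Lys) → AAC (Asn) — missense.
Codon 5: GGC (Gly) → GUC (Val) — missense.
Synonymous: 0 of 5.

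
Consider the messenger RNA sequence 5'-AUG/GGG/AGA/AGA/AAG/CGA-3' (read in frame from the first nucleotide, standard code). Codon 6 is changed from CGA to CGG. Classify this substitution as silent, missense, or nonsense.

Position 18 falls in codon 6: CGA → Arg.
After the substitution the codon is CGG → Arg.
Both encode Arg, so the change is synonymous.

silent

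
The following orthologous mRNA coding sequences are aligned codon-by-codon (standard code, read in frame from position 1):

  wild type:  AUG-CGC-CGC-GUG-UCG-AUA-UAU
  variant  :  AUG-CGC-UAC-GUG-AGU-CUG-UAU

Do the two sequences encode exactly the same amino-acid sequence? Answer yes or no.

no

Codon 1: AUG Met / AUG Met — identical.
Codon 2: CGC Arg / CGC Arg — identical.
Codon 3: CGC Arg / UAC Tyr — nonsynonymous.
Codon 4: GUG Val / GUG Val — identical.
Codon 5: UCG Ser / AGU Ser — synonymous.
Codon 6: AUA Ile / CUG Leu — nonsynonymous.
Codon 7: UAU Tyr / UAU Tyr — identical.
Nonsynonymous differences: 2 → different protein.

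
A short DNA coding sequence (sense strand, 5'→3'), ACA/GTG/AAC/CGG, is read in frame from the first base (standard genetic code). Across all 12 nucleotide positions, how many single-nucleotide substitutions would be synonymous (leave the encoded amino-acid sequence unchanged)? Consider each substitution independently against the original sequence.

Codon 1 (ACA, Thr): 3 synonymous substitutions.
Codon 2 (GTG, Val): 3 synonymous substitutions.
Codon 3 (AAC, Asn): 1 synonymous substitution.
Codon 4 (CGG, Arg): 4 synonymous substitutions.
Total: 3 + 3 + 1 + 4 = 11.

11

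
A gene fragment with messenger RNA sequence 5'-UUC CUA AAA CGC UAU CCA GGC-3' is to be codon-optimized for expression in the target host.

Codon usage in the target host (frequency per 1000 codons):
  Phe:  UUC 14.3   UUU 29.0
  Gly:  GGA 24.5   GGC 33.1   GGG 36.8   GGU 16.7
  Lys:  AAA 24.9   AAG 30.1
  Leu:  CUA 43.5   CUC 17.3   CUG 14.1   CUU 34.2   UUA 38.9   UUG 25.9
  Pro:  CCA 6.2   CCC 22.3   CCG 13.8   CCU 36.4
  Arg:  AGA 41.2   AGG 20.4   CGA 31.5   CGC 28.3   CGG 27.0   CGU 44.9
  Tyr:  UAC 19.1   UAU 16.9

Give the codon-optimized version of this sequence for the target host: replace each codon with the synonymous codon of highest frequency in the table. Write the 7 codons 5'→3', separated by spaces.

UUU CUA AAG CGU UAC CCU GGG

Codon 1 (Phe): best is UUU at 29.0.
Codon 2 (Leu): best is CUA at 43.5.
Codon 3 (Lys): best is AAG at 30.1.
Codon 4 (Arg): best is CGU at 44.9.
Codon 5 (Tyr): best is UAC at 19.1.
Codon 6 (Pro): best is CCU at 36.4.
Codon 7 (Gly): best is GGG at 36.8.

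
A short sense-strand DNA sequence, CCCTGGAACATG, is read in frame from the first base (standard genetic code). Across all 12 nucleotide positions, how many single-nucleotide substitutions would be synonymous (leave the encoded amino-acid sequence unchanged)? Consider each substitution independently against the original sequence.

4

Codon 1 (CCC, Pro): 3 synonymous substitutions.
Codon 2 (TGG, Trp): 0 synonymous substitutions.
Codon 3 (AAC, Asn): 1 synonymous substitution.
Codon 4 (ATG, Met): 0 synonymous substitutions.
Total: 3 + 0 + 1 + 0 = 4.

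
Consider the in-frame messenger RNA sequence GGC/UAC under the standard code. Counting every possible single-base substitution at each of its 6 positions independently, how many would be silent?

Codon 1 (GGC, Gly): 3 synonymous substitutions.
Codon 2 (UAC, Tyr): 1 synonymous substitution.
Total: 3 + 1 = 4.

4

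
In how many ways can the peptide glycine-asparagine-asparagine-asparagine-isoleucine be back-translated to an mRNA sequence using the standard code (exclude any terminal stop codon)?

96

Gly: 4 codons.
Asn: 2 codons.
Asn: 2 codons.
Asn: 2 codons.
Ile: 3 codons.
4 × 2 × 2 × 2 × 3 = 96.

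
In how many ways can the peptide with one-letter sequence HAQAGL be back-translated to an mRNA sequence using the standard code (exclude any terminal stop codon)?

His: 2 codons.
Ala: 4 codons.
Gln: 2 codons.
Ala: 4 codons.
Gly: 4 codons.
Leu: 6 codons.
2 × 4 × 2 × 4 × 4 × 6 = 1536.

1536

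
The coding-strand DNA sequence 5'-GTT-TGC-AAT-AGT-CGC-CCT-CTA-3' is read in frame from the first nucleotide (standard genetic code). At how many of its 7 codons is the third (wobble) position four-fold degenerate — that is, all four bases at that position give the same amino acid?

4

Codon 1 GTT (Val): third position 4-fold.
Codon 2 TGC (Cys): third position 2-fold.
Codon 3 AAT (Asn): third position 2-fold.
Codon 4 AGT (Ser): third position 2-fold.
Codon 5 CGC (Arg): third position 4-fold.
Codon 6 CCT (Pro): third position 4-fold.
Codon 7 CTA (Leu): third position 4-fold.
Four-fold degenerate third positions: 4.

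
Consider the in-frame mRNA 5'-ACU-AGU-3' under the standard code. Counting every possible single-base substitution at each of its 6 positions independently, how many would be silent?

Codon 1 (ACU, Thr): 3 synonymous substitutions.
Codon 2 (AGU, Ser): 1 synonymous substitution.
Total: 3 + 1 = 4.

4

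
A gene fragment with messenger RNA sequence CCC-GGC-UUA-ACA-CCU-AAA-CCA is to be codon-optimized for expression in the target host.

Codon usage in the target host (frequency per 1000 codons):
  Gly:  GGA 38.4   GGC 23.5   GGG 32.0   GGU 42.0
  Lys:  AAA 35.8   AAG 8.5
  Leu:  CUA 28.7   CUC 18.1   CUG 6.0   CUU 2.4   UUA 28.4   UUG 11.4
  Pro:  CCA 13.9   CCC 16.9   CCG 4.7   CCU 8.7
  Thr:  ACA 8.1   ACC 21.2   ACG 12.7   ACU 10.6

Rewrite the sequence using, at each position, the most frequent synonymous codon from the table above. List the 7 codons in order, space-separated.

CCC GGU CUA ACC CCC AAA CCC

Codon 1 (Pro): best is CCC at 16.9.
Codon 2 (Gly): best is GGU at 42.0.
Codon 3 (Leu): best is CUA at 28.7.
Codon 4 (Thr): best is ACC at 21.2.
Codon 5 (Pro): best is CCC at 16.9.
Codon 6 (Lys): best is AAA at 35.8.
Codon 7 (Pro): best is CCC at 16.9.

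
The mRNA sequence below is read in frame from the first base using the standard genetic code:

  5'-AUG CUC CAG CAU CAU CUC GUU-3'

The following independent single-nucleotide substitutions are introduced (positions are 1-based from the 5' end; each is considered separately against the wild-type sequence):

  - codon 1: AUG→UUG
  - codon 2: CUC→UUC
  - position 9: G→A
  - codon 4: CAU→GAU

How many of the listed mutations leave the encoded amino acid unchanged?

1

Codon 1: AUG (Met) → UUG (Leu) — missense.
Codon 2: CUC (Leu) → UUC (Phe) — missense.
Codon 3: CAG (Gln) → CAA (Gln) — synonymous.
Codon 4: CAU (His) → GAU (Asp) — missense.
Synonymous: 1 of 4.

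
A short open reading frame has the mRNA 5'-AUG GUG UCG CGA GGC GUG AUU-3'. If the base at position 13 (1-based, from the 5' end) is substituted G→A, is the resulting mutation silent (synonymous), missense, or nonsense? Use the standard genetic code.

Position 13 falls in codon 5: GGC → Gly.
After the substitution the codon is AGC → Ser.
Gly ≠ Ser, so this is a missense mutation.

missense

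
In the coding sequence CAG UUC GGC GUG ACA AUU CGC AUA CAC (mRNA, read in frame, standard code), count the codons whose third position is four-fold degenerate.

4

Codon 1 CAG (Gln): third position 2-fold.
Codon 2 UUC (Phe): third position 2-fold.
Codon 3 GGC (Gly): third position 4-fold.
Codon 4 GUG (Val): third position 4-fold.
Codon 5 ACA (Thr): third position 4-fold.
Codon 6 AUU (Ile): third position 3-fold.
Codon 7 CGC (Arg): third position 4-fold.
Codon 8 AUA (Ile): third position 3-fold.
Codon 9 CAC (His): third position 2-fold.
Four-fold degenerate third positions: 4.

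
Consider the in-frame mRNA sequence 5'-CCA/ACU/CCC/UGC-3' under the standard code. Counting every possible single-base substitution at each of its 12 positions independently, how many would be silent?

Codon 1 (CCA, Pro): 3 synonymous substitutions.
Codon 2 (ACU, Thr): 3 synonymous substitutions.
Codon 3 (CCC, Pro): 3 synonymous substitutions.
Codon 4 (UGC, Cys): 1 synonymous substitution.
Total: 3 + 3 + 3 + 1 = 10.

10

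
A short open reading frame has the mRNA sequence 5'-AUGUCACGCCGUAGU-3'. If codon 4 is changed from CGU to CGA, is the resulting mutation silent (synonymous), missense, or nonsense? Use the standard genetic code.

silent

Position 12 falls in codon 4: CGU → Arg.
After the substitution the codon is CGA → Arg.
Both encode Arg, so the change is synonymous.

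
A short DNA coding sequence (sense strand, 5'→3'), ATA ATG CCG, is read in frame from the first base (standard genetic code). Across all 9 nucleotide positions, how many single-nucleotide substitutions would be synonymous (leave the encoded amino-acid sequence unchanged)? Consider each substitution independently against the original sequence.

Codon 1 (ATA, Ile): 2 synonymous substitutions.
Codon 2 (ATG, Met): 0 synonymous substitutions.
Codon 3 (CCG, Pro): 3 synonymous substitutions.
Total: 2 + 0 + 3 = 5.

5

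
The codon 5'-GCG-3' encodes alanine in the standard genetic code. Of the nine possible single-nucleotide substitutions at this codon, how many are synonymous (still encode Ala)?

3

Position 1: none → 0 synonymous.
Position 2: none → 0 synonymous.
Position 3: GCU, GCC, GCA → 3 synonymous.
Total: 0 + 0 + 3 = 3.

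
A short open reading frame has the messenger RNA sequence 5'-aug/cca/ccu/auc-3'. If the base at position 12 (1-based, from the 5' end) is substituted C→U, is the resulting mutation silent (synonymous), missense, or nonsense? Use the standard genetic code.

silent

Position 12 falls in codon 4: AUC → Ile.
After the substitution the codon is AUU → Ile.
Both encode Ile, so the change is synonymous.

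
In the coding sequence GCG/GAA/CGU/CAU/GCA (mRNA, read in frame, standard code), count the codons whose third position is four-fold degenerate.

3

Codon 1 GCG (Ala): third position 4-fold.
Codon 2 GAA (Glu): third position 2-fold.
Codon 3 CGU (Arg): third position 4-fold.
Codon 4 CAU (His): third position 2-fold.
Codon 5 GCA (Ala): third position 4-fold.
Four-fold degenerate third positions: 3.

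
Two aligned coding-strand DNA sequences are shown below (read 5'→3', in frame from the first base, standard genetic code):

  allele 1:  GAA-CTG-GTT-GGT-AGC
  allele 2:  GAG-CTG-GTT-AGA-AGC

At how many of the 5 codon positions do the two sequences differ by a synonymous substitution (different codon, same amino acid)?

Codon 1: GAA Glu / GAG Glu — synonymous.
Codon 2: CTG Leu / CTG Leu — identical.
Codon 3: GTT Val / GTT Val — identical.
Codon 4: GGT Gly / AGA Arg — nonsynonymous.
Codon 5: AGC Ser / AGC Ser — identical.
Synonymous differences: 1.

1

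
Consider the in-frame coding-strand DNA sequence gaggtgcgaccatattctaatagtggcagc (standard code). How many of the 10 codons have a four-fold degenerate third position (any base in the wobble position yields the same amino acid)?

Codon 1 GAG (Glu): third position 2-fold.
Codon 2 GTG (Val): third position 4-fold.
Codon 3 CGA (Arg): third position 4-fold.
Codon 4 CCA (Pro): third position 4-fold.
Codon 5 TAT (Tyr): third position 2-fold.
Codon 6 TCT (Ser): third position 4-fold.
Codon 7 AAT (Asn): third position 2-fold.
Codon 8 AGT (Ser): third position 2-fold.
Codon 9 GGC (Gly): third position 4-fold.
Codon 10 AGC (Ser): third position 2-fold.
Four-fold degenerate third positions: 5.

5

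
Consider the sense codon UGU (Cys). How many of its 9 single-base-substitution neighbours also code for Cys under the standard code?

1

Position 1: none → 0 synonymous.
Position 2: none → 0 synonymous.
Position 3: UGC → 1 synonymous.
Total: 0 + 0 + 1 = 1.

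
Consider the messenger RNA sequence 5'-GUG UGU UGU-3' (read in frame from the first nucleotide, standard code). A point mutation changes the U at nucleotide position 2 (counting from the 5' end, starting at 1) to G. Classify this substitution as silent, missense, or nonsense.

missense

Position 2 falls in codon 1: GUG → Val.
After the substitution the codon is GGG → Gly.
Val ≠ Gly, so this is a missense mutation.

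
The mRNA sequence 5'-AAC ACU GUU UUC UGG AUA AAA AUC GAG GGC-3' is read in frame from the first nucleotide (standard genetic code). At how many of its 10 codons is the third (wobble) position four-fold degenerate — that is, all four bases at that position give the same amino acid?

Codon 1 AAC (Asn): third position 2-fold.
Codon 2 ACU (Thr): third position 4-fold.
Codon 3 GUU (Val): third position 4-fold.
Codon 4 UUC (Phe): third position 2-fold.
Codon 5 UGG (Trp): third position 1-fold.
Codon 6 AUA (Ile): third position 3-fold.
Codon 7 AAA (Lys): third position 2-fold.
Codon 8 AUC (Ile): third position 3-fold.
Codon 9 GAG (Glu): third position 2-fold.
Codon 10 GGC (Gly): third position 4-fold.
Four-fold degenerate third positions: 3.

3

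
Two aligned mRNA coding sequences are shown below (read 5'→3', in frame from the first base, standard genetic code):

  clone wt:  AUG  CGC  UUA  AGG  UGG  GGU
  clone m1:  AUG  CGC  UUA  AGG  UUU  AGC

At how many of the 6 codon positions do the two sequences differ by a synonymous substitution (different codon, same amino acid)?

Codon 1: AUG Met / AUG Met — identical.
Codon 2: CGC Arg / CGC Arg — identical.
Codon 3: UUA Leu / UUA Leu — identical.
Codon 4: AGG Arg / AGG Arg — identical.
Codon 5: UGG Trp / UUU Phe — nonsynonymous.
Codon 6: GGU Gly / AGC Ser — nonsynonymous.
Synonymous differences: 0.

0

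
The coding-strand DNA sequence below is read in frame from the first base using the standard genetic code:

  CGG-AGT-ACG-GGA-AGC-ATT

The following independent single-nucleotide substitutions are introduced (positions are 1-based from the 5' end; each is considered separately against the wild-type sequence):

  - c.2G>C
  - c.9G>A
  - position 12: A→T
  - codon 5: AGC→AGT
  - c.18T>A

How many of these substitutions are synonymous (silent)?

4

Codon 1: CGG (Arg) → CCG (Pro) — missense.
Codon 3: ACG (Thr) → ACA (Thr) — synonymous.
Codon 4: GGA (Gly) → GGT (Gly) — synonymous.
Codon 5: AGC (Ser) → AGT (Ser) — synonymous.
Codon 6: ATT (Ile) → ATA (Ile) — synonymous.
Synonymous: 4 of 5.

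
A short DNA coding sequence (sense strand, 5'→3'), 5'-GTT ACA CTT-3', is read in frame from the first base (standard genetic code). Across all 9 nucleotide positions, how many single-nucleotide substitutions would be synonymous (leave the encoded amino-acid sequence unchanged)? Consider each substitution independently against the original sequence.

9

Codon 1 (GTT, Val): 3 synonymous substitutions.
Codon 2 (ACA, Thr): 3 synonymous substitutions.
Codon 3 (CTT, Leu): 3 synonymous substitutions.
Total: 3 + 3 + 3 = 9.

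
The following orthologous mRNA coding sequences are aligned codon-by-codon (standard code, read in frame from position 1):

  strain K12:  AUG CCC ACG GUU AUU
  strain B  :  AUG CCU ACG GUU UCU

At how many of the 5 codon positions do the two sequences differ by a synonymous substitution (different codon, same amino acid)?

Codon 1: AUG Met / AUG Met — identical.
Codon 2: CCC Pro / CCU Pro — synonymous.
Codon 3: ACG Thr / ACG Thr — identical.
Codon 4: GUU Val / GUU Val — identical.
Codon 5: AUU Ile / UCU Ser — nonsynonymous.
Synonymous differences: 1.

1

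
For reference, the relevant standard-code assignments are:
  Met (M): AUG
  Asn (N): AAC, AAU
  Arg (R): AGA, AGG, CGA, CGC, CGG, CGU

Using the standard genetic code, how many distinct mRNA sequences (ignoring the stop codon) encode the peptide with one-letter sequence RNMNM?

24

Arg: 6 codons.
Asn: 2 codons.
Met: 1 codon.
Asn: 2 codons.
Met: 1 codon.
6 × 2 × 1 × 2 × 1 = 24.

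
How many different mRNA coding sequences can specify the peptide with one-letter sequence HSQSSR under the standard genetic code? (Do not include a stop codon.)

5184

His: 2 codons.
Ser: 6 codons.
Gln: 2 codons.
Ser: 6 codons.
Ser: 6 codons.
Arg: 6 codons.
2 × 6 × 2 × 6 × 6 × 6 = 5184.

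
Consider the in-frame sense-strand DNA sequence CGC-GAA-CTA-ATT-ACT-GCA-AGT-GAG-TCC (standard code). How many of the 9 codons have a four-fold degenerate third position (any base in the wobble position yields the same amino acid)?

5

Codon 1 CGC (Arg): third position 4-fold.
Codon 2 GAA (Glu): third position 2-fold.
Codon 3 CTA (Leu): third position 4-fold.
Codon 4 ATT (Ile): third position 3-fold.
Codon 5 ACT (Thr): third position 4-fold.
Codon 6 GCA (Ala): third position 4-fold.
Codon 7 AGT (Ser): third position 2-fold.
Codon 8 GAG (Glu): third position 2-fold.
Codon 9 TCC (Ser): third position 4-fold.
Four-fold degenerate third positions: 5.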